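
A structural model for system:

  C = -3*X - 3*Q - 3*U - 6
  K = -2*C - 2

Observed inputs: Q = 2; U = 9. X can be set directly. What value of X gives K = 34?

X = -7

Substituting into the C equation gives C = -3*X - 39.
K becomes 6*X + 76.
Solve 6*X + 76 = 34: X = (34 - 76) / 6 = -7.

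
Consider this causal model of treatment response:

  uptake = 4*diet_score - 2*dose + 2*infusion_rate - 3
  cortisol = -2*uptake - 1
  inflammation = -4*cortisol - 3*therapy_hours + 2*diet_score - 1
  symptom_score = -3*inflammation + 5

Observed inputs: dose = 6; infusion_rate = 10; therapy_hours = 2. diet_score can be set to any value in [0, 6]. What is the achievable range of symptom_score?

Substituting into the uptake equation gives uptake = 4*diet_score + 5.
Substituting into the cortisol equation gives cortisol = -8*diet_score - 11.
inflammation becomes 34*diet_score + 37.
This gives symptom_score = -102*diet_score - 106.
Linear in diet_score, so extremes are at the endpoints: diet_score = 0 gives symptom_score = -106; diet_score = 6 gives symptom_score = -718.

-718 to -106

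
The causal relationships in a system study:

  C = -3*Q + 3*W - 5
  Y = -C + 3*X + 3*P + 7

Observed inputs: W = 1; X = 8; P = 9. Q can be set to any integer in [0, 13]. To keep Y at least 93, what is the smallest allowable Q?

Substituting into the C equation gives C = -3*Q - 2.
Substituting into the Y equation gives Y = 3*Q + 60.
Require 3*Q + 60 ≥ 93, so Q ≥ 11.
The smallest integer in [0, 13] satisfying this is 11.

Q = 11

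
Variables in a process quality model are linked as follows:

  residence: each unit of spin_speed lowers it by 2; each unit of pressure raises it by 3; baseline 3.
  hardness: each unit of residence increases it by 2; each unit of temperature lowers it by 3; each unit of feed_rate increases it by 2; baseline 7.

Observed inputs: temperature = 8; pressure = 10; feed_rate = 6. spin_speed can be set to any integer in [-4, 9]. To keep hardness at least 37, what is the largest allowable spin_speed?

spin_speed = 6

Substituting into the residence equation gives residence = -2*spin_speed + 33.
So hardness = -4*spin_speed + 61.
Require -4*spin_speed + 61 ≥ 37, so spin_speed ≤ 6.
The largest integer in [-4, 9] satisfying this is 6.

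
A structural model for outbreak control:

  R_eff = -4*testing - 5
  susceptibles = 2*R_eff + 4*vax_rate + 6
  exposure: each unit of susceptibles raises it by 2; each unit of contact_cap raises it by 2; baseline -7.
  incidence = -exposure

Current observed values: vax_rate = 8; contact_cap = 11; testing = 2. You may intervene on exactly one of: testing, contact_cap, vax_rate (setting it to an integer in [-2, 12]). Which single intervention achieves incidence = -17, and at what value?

Intervening on testing: incidence = 16*testing - 71. Reaching -17 requires testing = 27/8, not an integer.
Intervening on contact_cap: with other inputs at their observed values, incidence = -2*contact_cap - 17. Solving for -17 gives contact_cap = 0, within [-2, 12].
Intervening on vax_rate: incidence = -8*vax_rate + 25. Reaching -17 requires vax_rate = 21/4, not an integer.

set contact_cap = 0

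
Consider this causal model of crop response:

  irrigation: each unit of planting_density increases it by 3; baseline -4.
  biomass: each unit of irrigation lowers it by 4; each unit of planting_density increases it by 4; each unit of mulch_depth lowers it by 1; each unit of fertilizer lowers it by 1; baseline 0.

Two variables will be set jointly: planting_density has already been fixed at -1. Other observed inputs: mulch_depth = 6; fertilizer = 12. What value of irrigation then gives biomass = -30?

irrigation = 2

With planting_density held at -1:
Intervening on irrigation fixes its value directly, overriding its dependence on planting_density.
Substituting into the biomass equation gives biomass = -4*irrigation - 22.
Solve -4*irrigation - 22 = -30: irrigation = (-30 + 22) / -4 = 2.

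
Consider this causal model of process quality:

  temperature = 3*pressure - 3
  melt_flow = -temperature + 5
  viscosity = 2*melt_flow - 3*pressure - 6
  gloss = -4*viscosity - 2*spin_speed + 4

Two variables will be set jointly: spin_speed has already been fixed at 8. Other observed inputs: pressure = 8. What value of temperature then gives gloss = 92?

temperature = 3

With spin_speed held at 8:
Intervening on temperature fixes its value directly, overriding its dependence on pressure.
Substituting into the viscosity equation gives viscosity = -2*temperature - 20.
Substituting into the gloss equation gives gloss = 8*temperature + 68.
Solve 8*temperature + 68 = 92: temperature = (92 - 68) / 8 = 3.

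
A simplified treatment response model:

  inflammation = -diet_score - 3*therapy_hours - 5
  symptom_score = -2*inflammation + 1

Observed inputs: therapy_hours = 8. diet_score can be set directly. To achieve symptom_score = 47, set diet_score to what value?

diet_score = -6

Substituting into the inflammation equation gives inflammation = -diet_score - 29.
So symptom_score = 2*diet_score + 59.
Solve 2*diet_score + 59 = 47: diet_score = (47 - 59) / 2 = -6.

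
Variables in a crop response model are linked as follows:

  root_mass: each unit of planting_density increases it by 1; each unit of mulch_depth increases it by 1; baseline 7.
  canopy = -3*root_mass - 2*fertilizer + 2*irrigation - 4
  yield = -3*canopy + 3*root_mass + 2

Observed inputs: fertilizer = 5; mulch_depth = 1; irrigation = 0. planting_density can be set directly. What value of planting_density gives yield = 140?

planting_density = 0

Substituting into the root_mass equation gives root_mass = planting_density + 8.
canopy becomes -3*planting_density - 38.
yield becomes 12*planting_density + 140.
Solve 12*planting_density + 140 = 140: planting_density = (140 - 140) / 12 = 0.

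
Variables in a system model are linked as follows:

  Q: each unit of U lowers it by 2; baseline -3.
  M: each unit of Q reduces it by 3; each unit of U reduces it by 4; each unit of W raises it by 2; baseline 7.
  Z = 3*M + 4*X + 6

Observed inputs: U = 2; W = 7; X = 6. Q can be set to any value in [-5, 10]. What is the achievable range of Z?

-21 to 114

Intervening on Q fixes its value directly, overriding its dependence on U.
Substituting into the M equation gives M = -3*Q + 13.
Substituting into the Z equation gives Z = -9*Q + 69.
Linear in Q, so extremes are at the endpoints: Q = -5 gives Z = 114; Q = 10 gives Z = -21.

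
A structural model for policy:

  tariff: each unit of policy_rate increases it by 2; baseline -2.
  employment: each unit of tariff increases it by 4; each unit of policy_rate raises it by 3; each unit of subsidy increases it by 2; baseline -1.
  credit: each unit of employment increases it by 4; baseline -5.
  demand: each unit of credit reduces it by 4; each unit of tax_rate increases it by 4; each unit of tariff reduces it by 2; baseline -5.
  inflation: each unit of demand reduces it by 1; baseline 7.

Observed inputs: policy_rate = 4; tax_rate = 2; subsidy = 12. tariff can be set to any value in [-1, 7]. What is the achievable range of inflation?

478 to 1006

Intervening on tariff fixes its value directly, overriding its dependence on policy_rate.
Substituting into the employment equation gives employment = 4*tariff + 35.
This gives credit = 16*tariff + 135.
So demand = -66*tariff - 537.
Substituting into the inflation equation gives inflation = 66*tariff + 544.
Linear in tariff, so extremes are at the endpoints: tariff = -1 gives inflation = 478; tariff = 7 gives inflation = 1006.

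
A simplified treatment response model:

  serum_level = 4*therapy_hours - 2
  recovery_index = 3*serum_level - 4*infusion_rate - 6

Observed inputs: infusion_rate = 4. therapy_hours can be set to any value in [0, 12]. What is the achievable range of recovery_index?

Substituting into the recovery_index equation gives recovery_index = 12*therapy_hours - 28.
Linear in therapy_hours, so extremes are at the endpoints: therapy_hours = 0 gives recovery_index = -28; therapy_hours = 12 gives recovery_index = 116.

-28 to 116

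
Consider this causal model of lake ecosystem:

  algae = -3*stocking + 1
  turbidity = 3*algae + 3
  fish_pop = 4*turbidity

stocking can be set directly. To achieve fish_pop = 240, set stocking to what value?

stocking = -6

Substituting into the turbidity equation gives turbidity = -9*stocking + 6.
This gives fish_pop = -36*stocking + 24.
Solve -36*stocking + 24 = 240: stocking = (240 - 24) / -36 = -6.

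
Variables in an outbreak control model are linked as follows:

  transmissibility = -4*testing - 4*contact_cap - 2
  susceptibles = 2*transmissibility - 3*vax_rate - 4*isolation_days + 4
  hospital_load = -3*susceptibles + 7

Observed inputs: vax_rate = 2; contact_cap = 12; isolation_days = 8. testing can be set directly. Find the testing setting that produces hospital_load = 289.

Substituting into the transmissibility equation gives transmissibility = -4*testing - 50.
Substituting into the susceptibles equation gives susceptibles = -8*testing - 134.
So hospital_load = 24*testing + 409.
Solve 24*testing + 409 = 289: testing = (289 - 409) / 24 = -5.

testing = -5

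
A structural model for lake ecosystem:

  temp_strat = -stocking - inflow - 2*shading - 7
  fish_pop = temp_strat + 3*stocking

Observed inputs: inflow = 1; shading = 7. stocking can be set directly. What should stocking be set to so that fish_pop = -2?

stocking = 10

Substituting into the temp_strat equation gives temp_strat = -stocking - 22.
Substituting into the fish_pop equation gives fish_pop = 2*stocking - 22.
Solve 2*stocking - 22 = -2: stocking = (-2 + 22) / 2 = 10.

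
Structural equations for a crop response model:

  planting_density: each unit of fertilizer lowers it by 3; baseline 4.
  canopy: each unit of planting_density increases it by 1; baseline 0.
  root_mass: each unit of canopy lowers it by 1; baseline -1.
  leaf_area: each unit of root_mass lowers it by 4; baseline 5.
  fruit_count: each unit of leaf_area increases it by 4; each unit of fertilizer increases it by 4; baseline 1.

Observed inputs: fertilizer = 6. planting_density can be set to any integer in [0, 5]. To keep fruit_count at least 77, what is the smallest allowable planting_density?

Intervening on planting_density fixes its value directly, overriding its dependence on fertilizer.
Substituting into the root_mass equation gives root_mass = -planting_density - 1.
So leaf_area = 4*planting_density + 9.
So fruit_count = 16*planting_density + 61.
Require 16*planting_density + 61 ≥ 77, so planting_density ≥ 1.
The smallest integer in [0, 5] satisfying this is 1.

planting_density = 1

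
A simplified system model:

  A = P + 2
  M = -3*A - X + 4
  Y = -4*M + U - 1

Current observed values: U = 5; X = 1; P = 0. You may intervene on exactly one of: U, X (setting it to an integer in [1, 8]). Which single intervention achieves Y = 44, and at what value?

set X = 8

Intervening on U: Y = U + 11. Reaching 44 requires U = 33, outside [1, 8].
Intervening on X: with other inputs at their observed values, Y = 4*X + 12. Solving for 44 gives X = 8, within [1, 8].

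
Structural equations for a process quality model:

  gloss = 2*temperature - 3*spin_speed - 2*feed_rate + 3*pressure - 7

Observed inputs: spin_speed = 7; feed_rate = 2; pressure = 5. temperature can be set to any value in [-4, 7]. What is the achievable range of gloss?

-25 to -3

Substituting into the gloss equation gives gloss = 2*temperature - 17.
Linear in temperature, so extremes are at the endpoints: temperature = -4 gives gloss = -25; temperature = 7 gives gloss = -3.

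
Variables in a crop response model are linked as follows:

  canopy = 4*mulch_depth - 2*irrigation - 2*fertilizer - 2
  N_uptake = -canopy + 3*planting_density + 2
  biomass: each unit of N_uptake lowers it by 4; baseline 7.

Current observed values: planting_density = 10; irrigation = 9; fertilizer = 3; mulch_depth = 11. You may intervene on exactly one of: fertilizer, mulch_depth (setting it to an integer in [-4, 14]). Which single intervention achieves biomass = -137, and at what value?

set fertilizer = 14

Intervening on fertilizer: with other inputs at their observed values, biomass = -8*fertilizer - 25. Solving for -137 gives fertilizer = 14, within [-4, 14].
Intervening on mulch_depth: biomass = 16*mulch_depth - 225. Reaching -137 requires mulch_depth = 11/2, not an integer.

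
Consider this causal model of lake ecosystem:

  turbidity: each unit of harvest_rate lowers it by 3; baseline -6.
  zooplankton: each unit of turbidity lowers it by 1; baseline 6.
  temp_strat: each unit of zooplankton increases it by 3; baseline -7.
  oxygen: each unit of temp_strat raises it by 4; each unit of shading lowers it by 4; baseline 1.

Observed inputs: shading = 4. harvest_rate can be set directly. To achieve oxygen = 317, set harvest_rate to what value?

harvest_rate = 6

Substituting into the zooplankton equation gives zooplankton = 3*harvest_rate + 12.
Substituting into the temp_strat equation gives temp_strat = 9*harvest_rate + 29.
Substituting into the oxygen equation gives oxygen = 36*harvest_rate + 101.
Solve 36*harvest_rate + 101 = 317: harvest_rate = (317 - 101) / 36 = 6.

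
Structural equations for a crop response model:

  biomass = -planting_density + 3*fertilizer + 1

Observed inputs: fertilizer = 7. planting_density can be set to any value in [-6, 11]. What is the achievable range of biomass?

11 to 28

Substituting into the biomass equation gives biomass = -planting_density + 22.
Linear in planting_density, so extremes are at the endpoints: planting_density = -6 gives biomass = 28; planting_density = 11 gives biomass = 11.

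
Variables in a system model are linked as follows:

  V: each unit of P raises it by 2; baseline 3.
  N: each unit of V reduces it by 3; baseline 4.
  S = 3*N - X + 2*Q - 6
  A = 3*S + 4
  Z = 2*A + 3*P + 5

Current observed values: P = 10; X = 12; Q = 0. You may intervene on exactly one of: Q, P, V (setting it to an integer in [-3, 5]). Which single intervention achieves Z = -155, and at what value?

Intervening on Q: Z = 12*Q - 1235. Reaching -155 requires Q = 90, outside [-3, 5].
Intervening on P: Z = -105*P - 185. Reaching -155 requires P = -2/7, not an integer.
Intervening on V: with other inputs at their observed values, Z = -54*V + 7. Solving for -155 gives V = 3, within [-3, 5].

set V = 3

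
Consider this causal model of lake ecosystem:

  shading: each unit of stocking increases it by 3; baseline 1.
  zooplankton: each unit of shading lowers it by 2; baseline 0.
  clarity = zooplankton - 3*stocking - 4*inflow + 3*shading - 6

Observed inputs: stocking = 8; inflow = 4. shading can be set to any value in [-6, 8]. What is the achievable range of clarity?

Intervening on shading fixes its value directly, overriding its dependence on stocking.
Substituting into the clarity equation gives clarity = shading - 46.
Linear in shading, so extremes are at the endpoints: shading = -6 gives clarity = -52; shading = 8 gives clarity = -38.

-52 to -38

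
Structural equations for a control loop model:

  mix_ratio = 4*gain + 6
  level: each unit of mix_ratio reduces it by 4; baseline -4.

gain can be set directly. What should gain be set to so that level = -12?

Substituting into the level equation gives level = -16*gain - 28.
Solve -16*gain - 28 = -12: gain = (-12 + 28) / -16 = -1.

gain = -1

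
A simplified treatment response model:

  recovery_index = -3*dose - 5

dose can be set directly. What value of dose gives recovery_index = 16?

Solve -3*dose - 5 = 16: dose = (16 + 5) / -3 = -7.

dose = -7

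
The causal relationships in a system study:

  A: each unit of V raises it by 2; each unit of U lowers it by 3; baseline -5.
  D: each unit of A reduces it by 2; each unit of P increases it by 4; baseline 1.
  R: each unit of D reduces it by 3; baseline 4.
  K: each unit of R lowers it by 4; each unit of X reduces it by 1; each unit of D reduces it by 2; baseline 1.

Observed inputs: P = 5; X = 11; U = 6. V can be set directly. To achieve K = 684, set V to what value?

Substituting into the A equation gives A = 2*V - 23.
This gives D = -4*V + 67.
Substituting into the R equation gives R = 12*V - 197.
This gives K = -40*V + 644.
Solve -40*V + 644 = 684: V = (684 - 644) / -40 = -1.

V = -1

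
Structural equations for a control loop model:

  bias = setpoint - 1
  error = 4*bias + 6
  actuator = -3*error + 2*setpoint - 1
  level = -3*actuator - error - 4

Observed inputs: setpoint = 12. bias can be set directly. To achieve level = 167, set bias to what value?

Intervening on bias fixes its value directly, overriding its dependence on setpoint.
Substituting into the actuator equation gives actuator = -12*bias + 5.
level becomes 32*bias - 25.
Solve 32*bias - 25 = 167: bias = (167 + 25) / 32 = 6.

bias = 6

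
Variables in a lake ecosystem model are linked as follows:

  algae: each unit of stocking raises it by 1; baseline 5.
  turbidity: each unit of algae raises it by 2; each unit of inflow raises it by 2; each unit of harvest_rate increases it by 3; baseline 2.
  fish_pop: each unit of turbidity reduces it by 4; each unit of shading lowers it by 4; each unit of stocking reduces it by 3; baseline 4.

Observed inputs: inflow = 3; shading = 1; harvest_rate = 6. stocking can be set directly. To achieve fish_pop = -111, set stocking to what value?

Substituting into the turbidity equation gives turbidity = 2*stocking + 36.
So fish_pop = -11*stocking - 144.
Solve -11*stocking - 144 = -111: stocking = (-111 + 144) / -11 = -3.

stocking = -3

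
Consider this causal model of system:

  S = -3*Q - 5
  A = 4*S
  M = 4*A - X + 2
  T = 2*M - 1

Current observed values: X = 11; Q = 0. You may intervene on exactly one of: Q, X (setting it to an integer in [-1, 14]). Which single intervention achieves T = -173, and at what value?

Intervening on Q: T = -96*Q - 179. Reaching -173 requires Q = -1/16, not an integer.
Intervening on X: with other inputs at their observed values, T = -2*X - 157. Solving for -173 gives X = 8, within [-1, 14].

set X = 8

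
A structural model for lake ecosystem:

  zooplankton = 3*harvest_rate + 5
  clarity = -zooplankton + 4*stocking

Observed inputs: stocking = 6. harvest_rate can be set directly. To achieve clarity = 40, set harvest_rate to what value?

Substituting into the clarity equation gives clarity = -3*harvest_rate + 19.
Solve -3*harvest_rate + 19 = 40: harvest_rate = (40 - 19) / -3 = -7.

harvest_rate = -7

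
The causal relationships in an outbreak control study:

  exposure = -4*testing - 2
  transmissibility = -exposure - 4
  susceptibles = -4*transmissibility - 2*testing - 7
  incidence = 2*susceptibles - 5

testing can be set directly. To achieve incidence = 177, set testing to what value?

testing = -5

Substituting into the transmissibility equation gives transmissibility = 4*testing - 2.
Substituting into the susceptibles equation gives susceptibles = -18*testing + 1.
So incidence = -36*testing - 3.
Solve -36*testing - 3 = 177: testing = (177 + 3) / -36 = -5.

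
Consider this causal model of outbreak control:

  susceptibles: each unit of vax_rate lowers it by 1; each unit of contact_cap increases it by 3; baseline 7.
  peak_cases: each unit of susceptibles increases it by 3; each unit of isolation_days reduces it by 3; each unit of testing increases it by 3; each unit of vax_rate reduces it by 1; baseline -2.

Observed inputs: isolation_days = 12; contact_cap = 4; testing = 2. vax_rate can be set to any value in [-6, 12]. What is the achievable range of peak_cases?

-23 to 49

Substituting into the susceptibles equation gives susceptibles = -vax_rate + 19.
Substituting into the peak_cases equation gives peak_cases = -4*vax_rate + 25.
Linear in vax_rate, so extremes are at the endpoints: vax_rate = -6 gives peak_cases = 49; vax_rate = 12 gives peak_cases = -23.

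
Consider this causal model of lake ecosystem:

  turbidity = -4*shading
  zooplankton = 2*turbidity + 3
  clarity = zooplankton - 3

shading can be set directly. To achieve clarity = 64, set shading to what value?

shading = -8

Substituting into the zooplankton equation gives zooplankton = -8*shading + 3.
clarity becomes -8*shading.
Solve -8*shading = 64: shading = 64 / -8 = -8.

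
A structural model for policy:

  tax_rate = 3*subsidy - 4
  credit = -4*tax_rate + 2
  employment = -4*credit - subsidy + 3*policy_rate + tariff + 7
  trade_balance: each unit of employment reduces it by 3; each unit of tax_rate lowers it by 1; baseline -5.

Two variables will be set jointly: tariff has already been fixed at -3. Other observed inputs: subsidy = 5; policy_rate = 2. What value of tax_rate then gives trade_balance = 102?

tax_rate = -2

With tariff held at -3:
Intervening on tax_rate fixes its value directly, overriding its dependence on subsidy.
Substituting into the employment equation gives employment = 16*tax_rate - 3.
Substituting into the trade_balance equation gives trade_balance = -49*tax_rate + 4.
Solve -49*tax_rate + 4 = 102: tax_rate = (102 - 4) / -49 = -2.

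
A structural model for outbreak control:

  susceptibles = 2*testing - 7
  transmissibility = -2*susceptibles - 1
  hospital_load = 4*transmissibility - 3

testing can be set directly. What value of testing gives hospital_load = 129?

Substituting into the transmissibility equation gives transmissibility = -4*testing + 13.
Substituting into the hospital_load equation gives hospital_load = -16*testing + 49.
Solve -16*testing + 49 = 129: testing = (129 - 49) / -16 = -5.

testing = -5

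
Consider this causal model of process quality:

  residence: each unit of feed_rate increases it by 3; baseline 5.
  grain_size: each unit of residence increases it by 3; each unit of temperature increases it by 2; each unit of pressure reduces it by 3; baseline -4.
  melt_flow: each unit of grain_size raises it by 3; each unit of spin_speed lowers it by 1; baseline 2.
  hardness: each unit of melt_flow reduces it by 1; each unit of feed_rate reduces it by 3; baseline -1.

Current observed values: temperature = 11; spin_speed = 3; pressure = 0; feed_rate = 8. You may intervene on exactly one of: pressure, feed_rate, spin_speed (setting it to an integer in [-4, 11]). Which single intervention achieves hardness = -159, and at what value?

Intervening on pressure: hardness = 9*pressure - 339. Reaching -159 requires pressure = 20, outside [-4, 11].
Intervening on feed_rate: with other inputs at their observed values, hardness = -30*feed_rate - 99. Solving for -159 gives feed_rate = 2, within [-4, 11].
Intervening on spin_speed: hardness = spin_speed - 342. Reaching -159 requires spin_speed = 183, outside [-4, 11].

set feed_rate = 2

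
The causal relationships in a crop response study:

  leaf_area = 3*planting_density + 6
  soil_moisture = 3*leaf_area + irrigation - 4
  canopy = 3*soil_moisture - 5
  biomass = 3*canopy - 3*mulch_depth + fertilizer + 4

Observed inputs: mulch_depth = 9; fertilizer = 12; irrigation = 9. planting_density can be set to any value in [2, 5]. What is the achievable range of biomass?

343 to 586

Substituting into the soil_moisture equation gives soil_moisture = 9*planting_density + 23.
canopy becomes 27*planting_density + 64.
biomass becomes 81*planting_density + 181.
Linear in planting_density, so extremes are at the endpoints: planting_density = 2 gives biomass = 343; planting_density = 5 gives biomass = 586.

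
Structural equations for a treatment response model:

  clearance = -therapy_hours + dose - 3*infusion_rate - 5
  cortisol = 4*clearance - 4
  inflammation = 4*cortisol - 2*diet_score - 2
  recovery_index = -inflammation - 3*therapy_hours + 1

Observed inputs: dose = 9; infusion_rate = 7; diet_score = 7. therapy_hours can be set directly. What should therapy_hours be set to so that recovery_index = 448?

therapy_hours = 11

Substituting into the clearance equation gives clearance = -therapy_hours - 17.
Substituting into the cortisol equation gives cortisol = -4*therapy_hours - 72.
So inflammation = -16*therapy_hours - 304.
So recovery_index = 13*therapy_hours + 305.
Solve 13*therapy_hours + 305 = 448: therapy_hours = (448 - 305) / 13 = 11.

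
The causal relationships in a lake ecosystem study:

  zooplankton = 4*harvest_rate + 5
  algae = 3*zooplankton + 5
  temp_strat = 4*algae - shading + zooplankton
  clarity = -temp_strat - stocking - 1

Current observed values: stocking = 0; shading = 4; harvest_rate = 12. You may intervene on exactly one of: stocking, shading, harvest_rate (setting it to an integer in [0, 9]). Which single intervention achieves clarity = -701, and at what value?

set shading = 9

Intervening on stocking: clarity = -stocking - 706. Reaching -701 requires stocking = -5, outside [0, 9].
Intervening on shading: with other inputs at their observed values, clarity = shading - 710. Solving for -701 gives shading = 9, within [0, 9].
Intervening on harvest_rate: clarity = -52*harvest_rate - 82. Reaching -701 requires harvest_rate = 619/52, not an integer.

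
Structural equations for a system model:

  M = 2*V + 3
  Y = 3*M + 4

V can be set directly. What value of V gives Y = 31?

V = 3

Substituting into the Y equation gives Y = 6*V + 13.
Solve 6*V + 13 = 31: V = (31 - 13) / 6 = 3.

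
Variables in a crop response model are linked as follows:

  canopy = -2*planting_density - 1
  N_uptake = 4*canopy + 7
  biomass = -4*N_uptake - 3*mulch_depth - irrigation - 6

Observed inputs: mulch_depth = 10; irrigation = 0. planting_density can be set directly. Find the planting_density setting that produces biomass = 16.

planting_density = 2

Substituting into the N_uptake equation gives N_uptake = -8*planting_density + 3.
This gives biomass = 32*planting_density - 48.
Solve 32*planting_density - 48 = 16: planting_density = (16 + 48) / 32 = 2.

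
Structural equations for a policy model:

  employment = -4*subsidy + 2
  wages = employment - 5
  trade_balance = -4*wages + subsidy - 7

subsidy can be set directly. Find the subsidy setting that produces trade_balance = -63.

subsidy = -4

Substituting into the wages equation gives wages = -4*subsidy - 3.
So trade_balance = 17*subsidy + 5.
Solve 17*subsidy + 5 = -63: subsidy = (-63 - 5) / 17 = -4.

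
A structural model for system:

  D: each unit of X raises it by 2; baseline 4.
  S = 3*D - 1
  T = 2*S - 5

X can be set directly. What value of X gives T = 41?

Substituting into the S equation gives S = 6*X + 11.
T becomes 12*X + 17.
Solve 12*X + 17 = 41: X = (41 - 17) / 12 = 2.

X = 2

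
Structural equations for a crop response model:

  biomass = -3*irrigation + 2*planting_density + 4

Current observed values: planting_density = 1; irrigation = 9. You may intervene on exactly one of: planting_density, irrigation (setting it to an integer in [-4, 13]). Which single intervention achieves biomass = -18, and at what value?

Intervening on planting_density: biomass = 2*planting_density - 23. Reaching -18 requires planting_density = 5/2, not an integer.
Intervening on irrigation: with other inputs at their observed values, biomass = -3*irrigation + 6. Solving for -18 gives irrigation = 8, within [-4, 13].

set irrigation = 8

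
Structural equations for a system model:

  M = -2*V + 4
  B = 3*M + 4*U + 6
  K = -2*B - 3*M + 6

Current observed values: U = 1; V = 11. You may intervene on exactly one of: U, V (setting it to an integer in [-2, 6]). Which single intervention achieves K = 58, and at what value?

Intervening on U: K = -8*U + 156. Reaching 58 requires U = 49/4, not an integer.
Intervening on V: with other inputs at their observed values, K = 18*V - 50. Solving for 58 gives V = 6, within [-2, 6].

set V = 6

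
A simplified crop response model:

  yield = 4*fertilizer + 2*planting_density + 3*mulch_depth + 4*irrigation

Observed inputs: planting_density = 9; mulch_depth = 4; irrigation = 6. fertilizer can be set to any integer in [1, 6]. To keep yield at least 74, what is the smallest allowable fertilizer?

Substituting into the yield equation gives yield = 4*fertilizer + 54.
Require 4*fertilizer + 54 ≥ 74, so fertilizer ≥ 5.
The smallest integer in [1, 6] satisfying this is 5.

fertilizer = 5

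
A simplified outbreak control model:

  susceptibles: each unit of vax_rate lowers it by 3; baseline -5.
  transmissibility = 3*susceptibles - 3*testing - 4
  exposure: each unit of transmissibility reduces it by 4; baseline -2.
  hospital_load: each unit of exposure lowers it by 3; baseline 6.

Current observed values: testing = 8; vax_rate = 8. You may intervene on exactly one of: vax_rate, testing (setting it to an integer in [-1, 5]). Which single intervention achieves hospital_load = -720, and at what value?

set vax_rate = 2

Intervening on vax_rate: with other inputs at their observed values, hospital_load = -108*vax_rate - 504. Solving for -720 gives vax_rate = 2, within [-1, 5].
Intervening on testing: hospital_load = -36*testing - 1080. Reaching -720 requires testing = -10, outside [-1, 5].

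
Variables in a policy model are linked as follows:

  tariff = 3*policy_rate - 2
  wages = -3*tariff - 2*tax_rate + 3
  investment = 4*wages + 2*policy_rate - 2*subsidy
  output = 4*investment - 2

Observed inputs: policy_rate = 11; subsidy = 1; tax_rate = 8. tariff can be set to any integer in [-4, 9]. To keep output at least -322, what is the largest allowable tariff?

Intervening on tariff fixes its value directly, overriding its dependence on policy_rate.
Substituting into the wages equation gives wages = -3*tariff - 13.
investment becomes -12*tariff - 32.
Substituting into the output equation gives output = -48*tariff - 130.
Require -48*tariff - 130 ≥ -322, so tariff ≤ 4.
The largest integer in [-4, 9] satisfying this is 4.

tariff = 4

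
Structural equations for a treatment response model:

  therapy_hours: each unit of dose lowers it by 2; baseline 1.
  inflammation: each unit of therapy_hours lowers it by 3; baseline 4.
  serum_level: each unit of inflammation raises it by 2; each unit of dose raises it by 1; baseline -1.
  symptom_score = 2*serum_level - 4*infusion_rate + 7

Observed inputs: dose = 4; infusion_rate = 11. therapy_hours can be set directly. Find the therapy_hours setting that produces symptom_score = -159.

therapy_hours = 12

Intervening on therapy_hours fixes its value directly, overriding its dependence on dose.
Substituting into the serum_level equation gives serum_level = -6*therapy_hours + 11.
symptom_score becomes -12*therapy_hours - 15.
Solve -12*therapy_hours - 15 = -159: therapy_hours = (-159 + 15) / -12 = 12.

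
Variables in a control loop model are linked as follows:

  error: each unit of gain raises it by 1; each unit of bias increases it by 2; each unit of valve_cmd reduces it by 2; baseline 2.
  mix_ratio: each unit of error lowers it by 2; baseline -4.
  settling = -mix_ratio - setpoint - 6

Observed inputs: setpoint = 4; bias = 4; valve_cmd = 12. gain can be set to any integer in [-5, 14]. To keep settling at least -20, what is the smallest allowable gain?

Substituting into the error equation gives error = gain - 14.
Substituting into the mix_ratio equation gives mix_ratio = -2*gain + 24.
Substituting into the settling equation gives settling = 2*gain - 34.
Require 2*gain - 34 ≥ -20, so gain ≥ 7.
The smallest integer in [-5, 14] satisfying this is 7.

gain = 7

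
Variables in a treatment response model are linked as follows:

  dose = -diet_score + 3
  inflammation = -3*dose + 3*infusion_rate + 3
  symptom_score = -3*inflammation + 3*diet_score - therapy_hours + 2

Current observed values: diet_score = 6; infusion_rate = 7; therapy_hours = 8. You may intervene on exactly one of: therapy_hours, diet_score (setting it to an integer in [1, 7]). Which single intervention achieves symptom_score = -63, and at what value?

Intervening on therapy_hours: symptom_score = -therapy_hours - 79. Reaching -63 requires therapy_hours = -16, outside [1, 7].
Intervening on diet_score: with other inputs at their observed values, symptom_score = -6*diet_score - 51. Solving for -63 gives diet_score = 2, within [1, 7].

set diet_score = 2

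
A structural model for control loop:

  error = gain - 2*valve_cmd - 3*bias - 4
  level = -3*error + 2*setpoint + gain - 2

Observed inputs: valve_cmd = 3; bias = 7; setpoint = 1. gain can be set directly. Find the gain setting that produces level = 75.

Substituting into the error equation gives error = gain - 31.
level becomes -2*gain + 93.
Solve -2*gain + 93 = 75: gain = (75 - 93) / -2 = 9.

gain = 9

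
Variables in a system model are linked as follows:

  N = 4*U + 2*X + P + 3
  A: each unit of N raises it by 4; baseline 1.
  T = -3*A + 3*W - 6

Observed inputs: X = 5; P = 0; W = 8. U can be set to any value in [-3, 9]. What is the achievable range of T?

-573 to 3

Substituting into the N equation gives N = 4*U + 13.
Substituting into the A equation gives A = 16*U + 53.
This gives T = -48*U - 141.
Linear in U, so extremes are at the endpoints: U = -3 gives T = 3; U = 9 gives T = -573.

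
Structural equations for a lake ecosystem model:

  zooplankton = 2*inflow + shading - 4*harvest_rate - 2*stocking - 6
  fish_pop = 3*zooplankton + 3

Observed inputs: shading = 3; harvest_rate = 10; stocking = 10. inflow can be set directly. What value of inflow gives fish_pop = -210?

Substituting into the zooplankton equation gives zooplankton = 2*inflow - 63.
So fish_pop = 6*inflow - 186.
Solve 6*inflow - 186 = -210: inflow = (-210 + 186) / 6 = -4.

inflow = -4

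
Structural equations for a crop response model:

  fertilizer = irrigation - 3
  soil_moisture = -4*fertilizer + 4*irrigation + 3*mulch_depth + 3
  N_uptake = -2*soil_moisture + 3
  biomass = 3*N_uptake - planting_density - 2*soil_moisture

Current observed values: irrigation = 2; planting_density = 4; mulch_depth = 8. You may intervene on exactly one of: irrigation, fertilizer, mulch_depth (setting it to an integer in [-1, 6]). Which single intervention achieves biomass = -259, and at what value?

Intervening on irrigation: the paths from irrigation to biomass cancel (net effect zero), leaving biomass = -307; -259 is unreachable this way.
Intervening on fertilizer: biomass = 32*fertilizer - 275. Reaching -259 requires fertilizer = 1/2, not an integer.
Intervening on mulch_depth: with other inputs at their observed values, biomass = -24*mulch_depth - 115. Solving for -259 gives mulch_depth = 6, within [-1, 6].

set mulch_depth = 6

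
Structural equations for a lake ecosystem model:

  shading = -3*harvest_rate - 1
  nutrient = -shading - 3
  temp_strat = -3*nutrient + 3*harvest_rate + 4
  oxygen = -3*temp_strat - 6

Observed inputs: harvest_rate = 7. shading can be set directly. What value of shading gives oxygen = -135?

shading = 3

Intervening on shading fixes its value directly, overriding its dependence on harvest_rate.
Substituting into the temp_strat equation gives temp_strat = 3*shading + 34.
Substituting into the oxygen equation gives oxygen = -9*shading - 108.
Solve -9*shading - 108 = -135: shading = (-135 + 108) / -9 = 3.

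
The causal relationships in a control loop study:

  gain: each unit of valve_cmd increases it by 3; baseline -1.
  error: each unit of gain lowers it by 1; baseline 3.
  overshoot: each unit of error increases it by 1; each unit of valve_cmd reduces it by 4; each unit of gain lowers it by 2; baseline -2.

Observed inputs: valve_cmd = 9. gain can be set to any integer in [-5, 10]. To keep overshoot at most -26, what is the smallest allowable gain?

Intervening on gain fixes its value directly, overriding its dependence on valve_cmd.
Substituting into the overshoot equation gives overshoot = -3*gain - 35.
Require -3*gain - 35 ≤ -26, so gain ≥ -3.
The smallest integer in [-5, 10] satisfying this is -3.

gain = -3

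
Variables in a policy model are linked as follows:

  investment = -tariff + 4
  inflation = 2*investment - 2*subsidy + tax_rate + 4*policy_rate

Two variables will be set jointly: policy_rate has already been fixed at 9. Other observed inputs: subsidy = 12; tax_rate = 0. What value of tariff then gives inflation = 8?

tariff = 6

With policy_rate held at 9:
Substituting into the inflation equation gives inflation = -2*tariff + 20.
Solve -2*tariff + 20 = 8: tariff = (8 - 20) / -2 = 6.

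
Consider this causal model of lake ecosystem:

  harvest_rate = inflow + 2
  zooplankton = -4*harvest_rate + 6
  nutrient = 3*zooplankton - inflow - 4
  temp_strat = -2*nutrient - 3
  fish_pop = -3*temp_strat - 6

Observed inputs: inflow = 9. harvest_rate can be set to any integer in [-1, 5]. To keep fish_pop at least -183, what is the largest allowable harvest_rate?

harvest_rate = 3

Intervening on harvest_rate fixes its value directly, overriding its dependence on inflow.
Substituting into the nutrient equation gives nutrient = -12*harvest_rate + 5.
temp_strat becomes 24*harvest_rate - 13.
So fish_pop = -72*harvest_rate + 33.
Require -72*harvest_rate + 33 ≥ -183, so harvest_rate ≤ 3.
The largest integer in [-1, 5] satisfying this is 3.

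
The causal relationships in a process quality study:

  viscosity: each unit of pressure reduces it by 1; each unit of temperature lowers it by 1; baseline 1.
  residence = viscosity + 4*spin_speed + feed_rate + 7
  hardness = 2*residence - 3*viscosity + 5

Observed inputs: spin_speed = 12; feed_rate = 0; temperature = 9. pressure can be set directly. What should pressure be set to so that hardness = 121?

pressure = -2

Substituting into the viscosity equation gives viscosity = -pressure - 8.
Substituting into the residence equation gives residence = -pressure + 47.
Substituting into the hardness equation gives hardness = pressure + 123.
Solve pressure + 123 = 121: pressure = (121 - 123) / 1 = -2.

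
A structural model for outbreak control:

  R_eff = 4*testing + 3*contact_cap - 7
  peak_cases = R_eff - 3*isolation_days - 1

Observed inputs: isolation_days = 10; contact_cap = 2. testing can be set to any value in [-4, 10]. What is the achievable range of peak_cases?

Substituting into the R_eff equation gives R_eff = 4*testing - 1.
Substituting into the peak_cases equation gives peak_cases = 4*testing - 32.
Linear in testing, so extremes are at the endpoints: testing = -4 gives peak_cases = -48; testing = 10 gives peak_cases = 8.

-48 to 8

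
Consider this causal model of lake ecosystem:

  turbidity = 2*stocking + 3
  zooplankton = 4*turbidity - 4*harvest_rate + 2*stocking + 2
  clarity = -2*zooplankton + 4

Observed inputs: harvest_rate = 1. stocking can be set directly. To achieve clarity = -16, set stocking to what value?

stocking = 0

Substituting into the zooplankton equation gives zooplankton = 10*stocking + 10.
clarity becomes -20*stocking - 16.
Solve -20*stocking - 16 = -16: stocking = (-16 + 16) / -20 = 0.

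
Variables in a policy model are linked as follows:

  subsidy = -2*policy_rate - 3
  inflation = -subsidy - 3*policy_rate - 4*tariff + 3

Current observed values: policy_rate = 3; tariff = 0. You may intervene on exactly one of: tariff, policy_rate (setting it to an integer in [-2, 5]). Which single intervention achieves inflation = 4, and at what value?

Intervening on tariff: inflation = -4*tariff + 3. Reaching 4 requires tariff = -1/4, not an integer.
Intervening on policy_rate: with other inputs at their observed values, inflation = -policy_rate + 6. Solving for 4 gives policy_rate = 2, within [-2, 5].

set policy_rate = 2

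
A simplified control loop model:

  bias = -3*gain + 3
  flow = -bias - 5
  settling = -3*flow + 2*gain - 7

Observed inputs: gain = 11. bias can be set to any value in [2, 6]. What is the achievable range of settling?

Intervening on bias fixes its value directly, overriding its dependence on gain.
Substituting into the settling equation gives settling = 3*bias + 30.
Linear in bias, so extremes are at the endpoints: bias = 2 gives settling = 36; bias = 6 gives settling = 48.

36 to 48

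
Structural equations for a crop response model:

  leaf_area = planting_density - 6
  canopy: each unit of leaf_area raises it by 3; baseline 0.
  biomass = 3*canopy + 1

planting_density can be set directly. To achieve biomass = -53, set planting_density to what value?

Substituting into the canopy equation gives canopy = 3*planting_density - 18.
Substituting into the biomass equation gives biomass = 9*planting_density - 53.
Solve 9*planting_density - 53 = -53: planting_density = (-53 + 53) / 9 = 0.

planting_density = 0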